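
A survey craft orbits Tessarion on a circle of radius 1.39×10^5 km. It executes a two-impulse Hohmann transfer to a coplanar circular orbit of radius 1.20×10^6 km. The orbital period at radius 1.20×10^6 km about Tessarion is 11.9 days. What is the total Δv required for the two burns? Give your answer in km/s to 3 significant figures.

From Kepler's third law T² = 4π²r³/μ at r = 1.20×10^6 km, T = 11.9 days = 11.9 × 86400 s = 1.02816×10^6 s: μ = 4π²r³/T² = 6.45330×10^7 km³/s².
Transfer-ellipse semi-major axis a_t = (r₁ + r₂)/2 = (1.390×10^5 + 1.200×10^6)/2 = 6.695×10^5 km.
Circular speed at r₁: v₁ = √(μ/r₁) = √(6.45330×10^7/1.390×10^5) = 21.55 km/s.
Transfer-orbit speed at r₁ (vis-viva equation): v_p = √[μ(2/r₁ − 1/a_t)] = 28.85 km/s.
First burn Δv₁ = |v_p − v₁| = 7.300 km/s.
Circular speed at r₂: v₂ = √(μ/r₂) = 7.333 km/s.
Transfer-orbit speed at r₂: v_a = √[μ(2/r₂ − 1/a_t)] = 3.341 km/s.
Second burn Δv₂ = |v₂ − v_a| = 3.992 km/s.
Δv = Δv₁ + Δv₂ = 7.300 + 3.992 = 11.29 km/s.

Δv = 11.3 km/s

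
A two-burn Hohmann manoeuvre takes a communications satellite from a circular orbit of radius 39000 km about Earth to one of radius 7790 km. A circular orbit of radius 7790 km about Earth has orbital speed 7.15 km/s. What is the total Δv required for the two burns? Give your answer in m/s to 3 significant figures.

Δv = 3430 m/s

From the circular-orbit relation v² = μ/r at r = 7790 km: μ = v²r = (7.15)² × 7790 = 3.98244×10^5 km³/s².
The Hohmann ellipse has a_t = (r₁ + r₂)/2 = 23395 km.
Circular speed at r₁: v₁ = √(μ/r₁) = √(3.98244×10^5/39000) = 3.19553 km/s.
Transfer-orbit speed at r₁ (v² = μ(2/r − 1/a)): v_a = √[μ(2/r₁ − 1/a_t)] = 1.84395 km/s.
First burn Δv₁ = |v_a − v₁| = 1.3516 km/s.
Circular speed at r₂: v₂ = √(μ/r₂) = 7.1500 km/s.
Transfer-orbit speed at r₂: v_p = √[μ(2/r₂ − 1/a_t)] = 9.2316 km/s.
Second burn Δv₂ = |v₂ − v_p| = 2.0816 km/s.
Δv = Δv₁ + Δv₂ = 1.3516 + 2.0816 = 3.433 km/s.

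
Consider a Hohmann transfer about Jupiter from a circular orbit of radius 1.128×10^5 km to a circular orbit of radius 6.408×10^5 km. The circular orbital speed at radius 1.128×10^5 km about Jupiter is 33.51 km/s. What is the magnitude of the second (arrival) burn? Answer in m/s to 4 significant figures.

From the circular-orbit relation v² = μ/r at r = 1.128×10^5 km: μ = v²r = (33.51)² × 1.128×10^5 = 1.26665×10^8 km³/s².
Transfer-ellipse semi-major axis a_t = (r₁ + r₂)/2 = (1.128×10^5 + 6.408×10^5)/2 = 3.768×10^5 km.
Circular speed at r = 6.408×10^5 km: v_c = √(μ/r) = 14.0594 km/s.
Transfer-orbit speed at the same r (vis-viva, a = a_t): v_t = √[μ(2/r − 1/a_t)] = 7.69249 km/s.
Δv₂ = |v_t − v_c| = |7.69249 − 14.0594| = 6.367 km/s.

Δv₂ = 6367 m/s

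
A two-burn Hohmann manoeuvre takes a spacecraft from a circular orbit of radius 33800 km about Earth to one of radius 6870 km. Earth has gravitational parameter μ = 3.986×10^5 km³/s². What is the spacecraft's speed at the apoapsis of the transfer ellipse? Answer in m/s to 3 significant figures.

v = 2000 m/s

Semi-major axis of the transfer orbit: a_t = (33800 + 6870)/2 = 20335 km.
The apoapsis of the transfer ellipse is at r = 33800 km.
Applying v² = μ(2/r − 1/a_t): v = 1.996 km/s.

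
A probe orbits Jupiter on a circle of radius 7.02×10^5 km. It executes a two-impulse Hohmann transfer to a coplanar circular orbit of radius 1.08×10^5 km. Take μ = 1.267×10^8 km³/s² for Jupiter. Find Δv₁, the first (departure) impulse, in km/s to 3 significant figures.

Δv₁ = 6.50 km/s

Transfer-ellipse semi-major axis a_t = (r₁ + r₂)/2 = (7.020×10^5 + 1.080×10^5)/2 = 4.050×10^5 km.
On the circular orbit at r = 7.020×10^5 km, v_c = √(μ/r) = 13.4344 km/s.
Transfer-orbit speed at the same r (vis-viva, a = a_t): v_t = √[μ(2/r − 1/a_t)] = 6.93752 km/s.
Δv₁ = |v_t − v_c| = |6.93752 − 13.4344| = 6.497 km/s.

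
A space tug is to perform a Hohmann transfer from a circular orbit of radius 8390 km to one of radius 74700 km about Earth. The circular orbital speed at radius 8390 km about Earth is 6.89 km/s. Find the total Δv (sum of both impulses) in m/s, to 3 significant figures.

From the circular-orbit relation v² = μ/r at r = 8390 km: μ = v²r = (6.89)² × 8390 = 3.98291×10^5 km³/s².
Semi-major axis of the transfer orbit: a_t = (8390 + 74700)/2 = 41545 km.
At r₁ the circular-orbit speed is v₁ = √(μ/r₁) = 6.890 km/s.
Transfer-orbit speed at r₁ (v² = μ(2/r − 1/a)): v_p = √[μ(2/r₁ − 1/a_t)] = 9.239 km/s.
First burn Δv₁ = |v_p − v₁| = 2.349 km/s.
Circular speed at r₂: v₂ = √(μ/r₂) = 2.309 km/s.
Transfer-orbit speed at r₂: v_a = √[μ(2/r₂ − 1/a_t)] = 1.038 km/s.
Second burn Δv₂ = |v₂ − v_a| = 1.271 km/s.
Δv = Δv₁ + Δv₂ = 2.349 + 1.271 = 3.620 km/s.

Δv = 3620 m/s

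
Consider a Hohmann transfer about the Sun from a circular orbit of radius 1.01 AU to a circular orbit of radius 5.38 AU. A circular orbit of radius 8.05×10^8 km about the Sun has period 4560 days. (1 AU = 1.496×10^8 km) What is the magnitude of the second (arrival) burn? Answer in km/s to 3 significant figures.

From Kepler's third law T² = 4π²r³/μ at r = 8.05×10^8 km, T = 4560 days = 4560 × 86400 s = 3.93984×10^8 s: μ = 4π²r³/T² = 1.32675×10^11 km³/s².
In km: r₁ = 1.01 × 1.496×10^8 = 1.51096×10^8 km; r₂ = 5.38 × 1.496×10^8 = 8.04848×10^8 km.
Transfer-ellipse semi-major axis a_t = (r₁ + r₂)/2 = (1.51096×10^8 + 8.04848×10^8)/2 = 4.77972×10^8 km.
Circular speed at r = 8.04848×10^8 km: v_c = √(μ/r) = 12.839 km/s.
Transfer-orbit speed at the same r (vis-viva, a = a_t): v_t = √[μ(2/r − 1/a_t)] = 7.2188 km/s.
Δv₂ = |v_t − v_c| = |7.2188 − 12.839| = 5.620 km/s.

Δv₂ = 5.62 km/s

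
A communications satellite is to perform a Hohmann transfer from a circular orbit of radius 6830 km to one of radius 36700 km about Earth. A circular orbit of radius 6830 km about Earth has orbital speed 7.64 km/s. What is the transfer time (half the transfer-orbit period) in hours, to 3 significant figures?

From the circular-orbit relation v² = μ/r at r = 6830 km: μ = v²r = (7.64)² × 6830 = 3.98664×10^5 km³/s².
Transfer-ellipse semi-major axis a_t = (r₁ + r₂)/2 = (6830 + 36700)/2 = 21765 km.
Transfer time t = π√(a_t³/μ) = π√((21765)³ / 3.98664×10^5) = 15980 s.
Converting: 15980 s ÷ 3600 s/hour = 4.44 hours.

t = 4.44 hours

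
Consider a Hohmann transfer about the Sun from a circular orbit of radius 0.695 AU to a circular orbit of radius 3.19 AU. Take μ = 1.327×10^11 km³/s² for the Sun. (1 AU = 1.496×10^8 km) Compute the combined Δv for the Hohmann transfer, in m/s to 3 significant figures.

In km: r₁ = 0.695 × 1.496×10^8 = 1.03972×10^8 km; r₂ = 3.19 × 1.496×10^8 = 4.77224×10^8 km.
Semi-major axis of the transfer orbit: a_t = (1.03972×10^8 + 4.77224×10^8)/2 = 2.90598×10^8 km.
Circular speed at r₁: v₁ = √(μ/r₁) = √(1.327×10^11/1.03972×10^8) = 35.725 km/s.
Transfer-orbit speed at r₁ (v² = μ(2/r − 1/a)): v_p = √[μ(2/r₁ − 1/a_t)] = 45.782 km/s.
First burn Δv₁ = |v_p − v₁| = 10.06 km/s.
Circular speed at r₂: v₂ = √(μ/r₂) = 16.675 km/s.
Transfer-orbit speed at r₂: v_a = √[μ(2/r₂ − 1/a_t)] = 9.9744 km/s.
Second burn Δv₂ = |v₂ − v_a| = 6.701 km/s.
Total Δv = Δv₁ + Δv₂ = 16.76 km/s.

Δv = 16800 m/s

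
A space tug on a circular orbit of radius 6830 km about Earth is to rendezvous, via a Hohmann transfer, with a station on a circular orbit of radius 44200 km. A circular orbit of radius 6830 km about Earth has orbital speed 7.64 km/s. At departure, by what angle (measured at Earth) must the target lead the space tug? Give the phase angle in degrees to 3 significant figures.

From the circular-orbit relation v² = μ/r at r = 6830 km: μ = v²r = (7.64)² × 6830 = 3.98664×10^5 km³/s².
Transfer-ellipse semi-major axis a_t = (r₁ + r₂)/2 = (6830 + 44200)/2 = 25515 km.
The half-period of the transfer ellipse is t = π√(a_t³/μ) = 20280 s.
The target's mean motion on its circular orbit is ω₂ = √(μ/r₂³) = 6.795×10^-5 rad/s.
Angle swept by the target during transfer: ω₂·t = 1.378 rad = 78.95°.
Arrival is 180° from departure on the ellipse, so φ = 180° − 78.95° = 101°.

φ = 101°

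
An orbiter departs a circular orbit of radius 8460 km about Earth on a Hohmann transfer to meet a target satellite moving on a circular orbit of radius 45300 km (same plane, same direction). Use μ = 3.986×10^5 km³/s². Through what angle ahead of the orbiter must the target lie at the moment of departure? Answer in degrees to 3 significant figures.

Transfer-ellipse semi-major axis a_t = (r₁ + r₂)/2 = (8460 + 45300)/2 = 26880 km.
Transfer time t = π√(a_t³/μ) = 21930 s.
Target angular speed ω₂ = √(μ/r₂³) = 6.548×10^-5 rad/s.
Angle swept by the target during transfer: ω₂·t = 1.436 rad = 82.28°.
Arrival is 180° from departure on the ellipse, so φ = 180° − 82.28° = 97.7°.

φ = 97.7°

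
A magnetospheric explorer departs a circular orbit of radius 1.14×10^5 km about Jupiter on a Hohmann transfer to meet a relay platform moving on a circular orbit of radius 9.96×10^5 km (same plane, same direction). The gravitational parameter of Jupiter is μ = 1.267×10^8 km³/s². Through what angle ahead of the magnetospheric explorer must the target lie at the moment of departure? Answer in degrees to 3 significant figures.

Semi-major axis of the transfer orbit: a_t = (1.140×10^5 + 9.960×10^5)/2 = 5.550×10^5 km.
Transfer time t = π√(a_t³/μ) = 1.1540×10^5 s.
The target's mean motion on its circular orbit is ω₂ = √(μ/r₂³) = 1.1324×10^-5 rad/s.
Angle swept by the target during transfer: ω₂·t = 1.3068 rad = 74.87°.
The magnetospheric explorer traverses 180° on the transfer ellipse, so the target must lead by 180° − 74.87° = 105°.

φ = 105°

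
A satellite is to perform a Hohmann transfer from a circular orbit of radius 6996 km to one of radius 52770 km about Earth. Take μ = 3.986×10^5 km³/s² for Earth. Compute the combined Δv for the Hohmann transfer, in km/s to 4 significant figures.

Δv = 3.901 km/s

Semi-major axis of the transfer orbit: a_t = (6996 + 52770)/2 = 29883 km.
Circular speed at r₁: v₁ = √(μ/r₁) = √(3.986×10^5/6996) = 7.548 km/s.
Transfer-orbit speed at r₁ (vis-viva equation): v_p = √[μ(2/r₁ − 1/a_t)] = 10.03 km/s.
First burn Δv₁ = |v_p − v₁| = 2.482 km/s.
Circular speed at r₂: v₂ = √(μ/r₂) = 2.7484 km/s.
Transfer-orbit speed at r₂: v_a = √[μ(2/r₂ − 1/a_t)] = 1.3298 km/s.
Second burn Δv₂ = |v₂ − v_a| = 1.419 km/s.
Δv = Δv₁ + Δv₂ = 2.482 + 1.419 = 3.901 km/s.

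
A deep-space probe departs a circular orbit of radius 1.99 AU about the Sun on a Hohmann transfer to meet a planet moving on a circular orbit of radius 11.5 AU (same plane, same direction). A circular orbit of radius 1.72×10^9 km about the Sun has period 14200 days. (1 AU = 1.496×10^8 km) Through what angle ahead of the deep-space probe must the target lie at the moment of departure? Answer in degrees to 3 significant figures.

φ = 99.1°

From Kepler's third law T² = 4π²r³/μ at r = 1.72×10^9 km, T = 14200 days = 14200 × 86400 s = 1.22688×10^9 s: μ = 4π²r³/T² = 1.33457×10^11 km³/s².
In km: r₁ = 1.99 × 1.496×10^8 = 2.97704×10^8 km; r₂ = 11.5 × 1.496×10^8 = 1.7204×10^9 km.
The Hohmann ellipse has a_t = (r₁ + r₂)/2 = 1.009052×10^9 km.
The half-period of the transfer ellipse is t = π√(a_t³/μ) = 2.756448×10^8 s.
The target's mean motion on its circular orbit is ω₂ = √(μ/r₂³) = 5.119485×10^-9 rad/s.
Angle swept by the target during transfer: ω₂·t = 1.411159 rad = 80.853°.
The deep-space probe traverses 180° on the transfer ellipse, so the target must lead by 180° − 80.853° = 99.1°.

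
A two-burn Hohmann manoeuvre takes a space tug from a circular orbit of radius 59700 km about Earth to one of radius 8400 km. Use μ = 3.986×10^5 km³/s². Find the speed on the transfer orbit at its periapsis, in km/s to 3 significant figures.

Semi-major axis of the transfer orbit: a_t = (59700 + 8400)/2 = 34050 km.
The periapsis of the transfer ellipse is at r = 8400 km.
Applying v² = μ(2/r − 1/a_t): v = 9.121 km/s.

v = 9.12 km/s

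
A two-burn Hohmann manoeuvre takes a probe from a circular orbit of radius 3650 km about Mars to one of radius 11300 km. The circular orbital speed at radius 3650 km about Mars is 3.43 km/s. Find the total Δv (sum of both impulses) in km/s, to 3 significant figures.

Δv = 1.37 km/s

From the circular-orbit relation v² = μ/r at r = 3650 km: μ = v²r = (3.43)² × 3650 = 42941.9 km³/s².
The Hohmann ellipse has a_t = (r₁ + r₂)/2 = 7475 km.
At r₁ the circular-orbit speed is v₁ = √(μ/r₁) = 3.4300 km/s.
On the transfer ellipse at r₁, vis-viva equation gives v_p = √[μ(2/r₁ − 1/a_t)] = 4.2172 km/s.
First burn Δv₁ = |v_p − v₁| = 0.7872 km/s.
At r₂, v₂ = √(μ/r₂) = 1.9494 km/s.
Transfer-orbit speed at r₂: v_a = √[μ(2/r₂ − 1/a_t)] = 1.3622 km/s.
Second burn Δv₂ = |v₂ − v_a| = 0.5872 km/s.
Total Δv = Δv₁ + Δv₂ = 1.374 km/s.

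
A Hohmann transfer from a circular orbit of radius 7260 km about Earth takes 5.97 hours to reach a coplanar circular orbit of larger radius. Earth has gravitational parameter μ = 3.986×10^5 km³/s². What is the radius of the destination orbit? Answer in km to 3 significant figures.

r₂ = 45800 km

Transfer time t = 5.97 hours = 21492 s, and t = π√(a_t³/μ).
So a_t = (μ t²/π²)^(1/3) = (3.986×10^5 × (21492)² / π²)^(1/3) = 26521 km.
Since a_t = (r₁ + r₂)/2, r₂ = 2a_t − r₁ = 2×26521 − 7260 = 45782 km.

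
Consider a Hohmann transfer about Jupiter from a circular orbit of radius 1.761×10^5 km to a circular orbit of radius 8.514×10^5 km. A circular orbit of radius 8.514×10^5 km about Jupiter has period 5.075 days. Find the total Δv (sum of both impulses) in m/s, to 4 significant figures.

From Kepler's third law T² = 4π²r³/μ at r = 8.514×10^5 km, T = 5.075 days = 5.075 × 86400 s = 4.3848×10^5 s: μ = 4π²r³/T² = 1.26725×10^8 km³/s².
Semi-major axis of the transfer orbit: a_t = (1.761×10^5 + 8.514×10^5)/2 = 5.1375×10^5 km.
At r₁ the circular-orbit speed is v₁ = √(μ/r₁) = 26.8257 km/s.
Transfer-orbit speed at r₁ (v² = μ(2/r − 1/a)): v_p = √[μ(2/r₁ − 1/a_t)] = 34.5336 km/s.
First burn Δv₁ = |v_p − v₁| = 7.7079 km/s.
Circular speed at r₂: v₂ = √(μ/r₂) = 12.2001 km/s.
Transfer-orbit speed at r₂: v_a = √[μ(2/r₂ − 1/a_t)] = 7.14278 km/s.
Second burn Δv₂ = |v₂ − v_a| = 5.0573 km/s.
Δv = Δv₁ + Δv₂ = 7.7079 + 5.0573 = 12.77 km/s.

Δv = 12770 m/s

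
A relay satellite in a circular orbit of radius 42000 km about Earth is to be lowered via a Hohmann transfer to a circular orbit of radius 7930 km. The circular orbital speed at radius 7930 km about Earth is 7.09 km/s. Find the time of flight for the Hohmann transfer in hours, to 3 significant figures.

t = 5.45 hours

From the circular-orbit relation v² = μ/r at r = 7930 km: μ = v²r = (7.09)² × 7930 = 3.98626×10^5 km³/s².
Semi-major axis of the transfer orbit: a_t = (42000 + 7930)/2 = 24965 km.
Half the transfer-orbit period gives t = π√(a_t³/μ) = 19630 s.
Converting: 19630 s ÷ 3600 s/hour = 5.45 hours.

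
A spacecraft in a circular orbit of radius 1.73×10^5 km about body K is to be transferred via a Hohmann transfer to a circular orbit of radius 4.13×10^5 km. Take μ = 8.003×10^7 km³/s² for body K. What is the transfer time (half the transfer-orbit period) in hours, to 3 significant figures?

Transfer-ellipse semi-major axis a_t = (r₁ + r₂)/2 = (1.730×10^5 + 4.130×10^5)/2 = 2.930×10^5 km.
Half the transfer-orbit period gives t = π√(a_t³/μ) = 55700 s.
Converting: 55700 s ÷ 3600 s/hour = 15.5 hours.

t = 15.5 hours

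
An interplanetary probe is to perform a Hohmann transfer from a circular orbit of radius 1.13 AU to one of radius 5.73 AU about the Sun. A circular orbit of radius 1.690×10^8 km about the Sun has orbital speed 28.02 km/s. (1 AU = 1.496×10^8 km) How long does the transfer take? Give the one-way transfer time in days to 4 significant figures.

From the circular-orbit relation v² = μ/r at r = 1.690×10^8 km: μ = v²r = (28.02)² × 1.690×10^8 = 1.32685×10^11 km³/s².
In km: r₁ = 1.13 × 1.496×10^8 = 1.69048×10^8 km; r₂ = 5.73 × 1.496×10^8 = 8.57208×10^8 km.
Semi-major axis of the transfer orbit: a_t = (1.69048×10^8 + 8.57208×10^8)/2 = 5.13128×10^8 km.
Half the transfer-orbit period gives t = π√(a_t³/μ) = 1.002×10^8 s.
Converting: 1.002×10^8 s ÷ 86400 s/day = 1160 days.

t = 1160 days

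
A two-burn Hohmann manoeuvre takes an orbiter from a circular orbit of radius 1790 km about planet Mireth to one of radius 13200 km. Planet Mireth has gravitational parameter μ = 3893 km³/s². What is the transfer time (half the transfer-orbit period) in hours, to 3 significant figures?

t = 9.08 hours

Semi-major axis of the transfer orbit: a_t = (1790 + 13200)/2 = 7495 km.
By Kepler's third law the transfer-orbit period is T = 2π√(a_t³/μ), so t = T/2 = 32671 s.
Converting: 32671 s ÷ 3600 s/hour = 9.08 hours.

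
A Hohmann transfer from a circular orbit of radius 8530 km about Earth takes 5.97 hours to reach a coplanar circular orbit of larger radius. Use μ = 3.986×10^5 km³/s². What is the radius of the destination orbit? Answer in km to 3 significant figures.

Transfer time t = 5.97 hours = 21492 s, and t = π√(a_t³/μ).
So a_t = (μ t²/π²)^(1/3) = (3.986×10^5 × (21492)² / π²)^(1/3) = 26521 km.
Since a_t = (r₁ + r₂)/2, r₂ = 2a_t − r₁ = 2×26521 − 8530 = 44512 km.

r₂ = 44500 km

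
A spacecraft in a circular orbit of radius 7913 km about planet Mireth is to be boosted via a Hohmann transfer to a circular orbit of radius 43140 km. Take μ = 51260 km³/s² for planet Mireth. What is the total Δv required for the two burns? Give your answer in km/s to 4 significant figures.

Δv = 1.247 km/s

The Hohmann ellipse has a_t = (r₁ + r₂)/2 = 25526.5 km.
At r₁ the circular-orbit speed is v₁ = √(μ/r₁) = 2.54518 km/s.
On the transfer ellipse at r₁, v² = μ(2/r − 1/a) gives v_p = √[μ(2/r₁ − 1/a_t)] = 3.30874 km/s.
First burn Δv₁ = |v_p − v₁| = 0.7636 km/s.
At r₂, v₂ = √(μ/r₂) = 1.090 km/s.
Transfer-orbit speed at r₂: v_a = √[μ(2/r₂ − 1/a_t)] = 0.6069 km/s.
Second burn Δv₂ = |v₂ − v_a| = 0.4831 km/s.
Δv = Δv₁ + Δv₂ = 0.7636 + 0.4831 = 1.247 km/s.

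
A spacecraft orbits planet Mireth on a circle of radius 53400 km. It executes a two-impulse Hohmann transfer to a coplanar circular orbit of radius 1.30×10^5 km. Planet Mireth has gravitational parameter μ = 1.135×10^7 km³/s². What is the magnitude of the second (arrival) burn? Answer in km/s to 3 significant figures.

The Hohmann ellipse has a_t = (r₁ + r₂)/2 = 91700 km.
On the circular orbit at r = 1.300×10^5 km, v_c = √(μ/r) = 9.34386 km/s.
Vis-viva on the transfer ellipse at r = 1.300×10^5 km gives v_t = √[μ(2/r − 1/a_t)] = 7.13037 km/s.
Δv₂ = |v_t − v_c| = |7.13037 − 9.34386| = 2.213 km/s.

Δv₂ = 2.21 km/s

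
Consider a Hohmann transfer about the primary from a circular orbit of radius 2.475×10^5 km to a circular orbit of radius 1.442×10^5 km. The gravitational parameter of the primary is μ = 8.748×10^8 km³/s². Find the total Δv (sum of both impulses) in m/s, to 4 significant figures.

Δv = 18110 m/s

The Hohmann ellipse has a_t = (r₁ + r₂)/2 = 1.9585×10^5 km.
At r₁ the circular-orbit speed is v₁ = √(μ/r₁) = 59.452 km/s.
On the transfer ellipse at r₁, vis-viva gives v_a = √[μ(2/r₁ − 1/a_t)] = 51.014 km/s.
First burn Δv₁ = |v_a − v₁| = 8.438 km/s.
Circular speed at r₂: v₂ = √(μ/r₂) = 77.89 km/s.
Transfer-orbit speed at r₂: v_p = √[μ(2/r₂ − 1/a_t)] = 87.56 km/s.
Second burn Δv₂ = |v₂ − v_p| = 9.670 km/s.
Total Δv = Δv₁ + Δv₂ = 18.11 km/s.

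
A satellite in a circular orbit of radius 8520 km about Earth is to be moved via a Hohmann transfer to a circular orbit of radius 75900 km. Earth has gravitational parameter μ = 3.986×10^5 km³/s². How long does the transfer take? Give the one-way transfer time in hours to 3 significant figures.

t = 12.0 hours

Semi-major axis of the transfer orbit: a_t = (8520 + 75900)/2 = 42210 km.
Half the transfer-orbit period gives t = π√(a_t³/μ) = 43150 s.
Converting: 43150 s ÷ 3600 s/hour = 12.0 hours.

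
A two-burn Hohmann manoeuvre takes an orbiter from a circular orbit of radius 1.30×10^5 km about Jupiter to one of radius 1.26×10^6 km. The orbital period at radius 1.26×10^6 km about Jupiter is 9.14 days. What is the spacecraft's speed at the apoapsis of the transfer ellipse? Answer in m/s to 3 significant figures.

v = 4340 m/s

From Kepler's third law T² = 4π²r³/μ at r = 1.26×10^6 km, T = 9.14 days = 9.14 × 86400 s = 7.89696×10^5 s: μ = 4π²r³/T² = 1.26634×10^8 km³/s².
The Hohmann ellipse has a_t = (r₁ + r₂)/2 = 6.950×10^5 km.
At apoapsis, r = 1.260×10^6 km.
From the vis-viva equation, v = √[μ(2/r − 1/a_t)] = 4.336 km/s.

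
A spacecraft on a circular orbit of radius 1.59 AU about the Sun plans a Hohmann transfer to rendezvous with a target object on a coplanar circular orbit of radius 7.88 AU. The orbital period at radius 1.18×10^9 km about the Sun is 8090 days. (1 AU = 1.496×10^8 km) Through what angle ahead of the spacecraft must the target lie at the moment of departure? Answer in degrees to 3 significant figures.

φ = 96.2°

From Kepler's third law T² = 4π²r³/μ at r = 1.18×10^9 km, T = 8090 days = 8090 × 86400 s = 6.98976×10^8 s: μ = 4π²r³/T² = 1.32764×10^11 km³/s².
In km: r₁ = 1.59 × 1.496×10^8 = 2.37864×10^8 km; r₂ = 7.88 × 1.496×10^8 = 1.178848×10^9 km.
Transfer-ellipse semi-major axis a_t = (r₁ + r₂)/2 = (2.37864×10^8 + 1.178848×10^9)/2 = 7.08356×10^8 km.
The half-period of the transfer ellipse is t = π√(a_t³/μ) = 1.6255×10^8 s.
Target angular speed ω₂ = √(μ/r₂³) = 9.0023×10^-9 rad/s.
Angle swept by the target during transfer: ω₂·t = 1.4633 rad = 83.84°.
Arrival is 180° from departure on the ellipse, so φ = 180° − 83.84° = 96.2°.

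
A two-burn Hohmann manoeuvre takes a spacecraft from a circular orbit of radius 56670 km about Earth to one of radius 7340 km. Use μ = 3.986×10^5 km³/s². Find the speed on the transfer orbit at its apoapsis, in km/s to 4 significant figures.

v = 1.270 km/s

Semi-major axis of the transfer orbit: a_t = (56670 + 7340)/2 = 32005 km.
At apoapsis, r = 56670 km.
From the vis-viva equation, v = √[μ(2/r − 1/a_t)] = 1.270 km/s.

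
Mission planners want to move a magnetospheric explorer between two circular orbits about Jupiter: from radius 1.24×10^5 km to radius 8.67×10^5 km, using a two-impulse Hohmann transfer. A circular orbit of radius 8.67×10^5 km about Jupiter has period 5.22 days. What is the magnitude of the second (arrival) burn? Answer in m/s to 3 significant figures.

Δv₂ = 6040 m/s

From Kepler's third law T² = 4π²r³/μ at r = 8.67×10^5 km, T = 5.22 days = 5.22 × 86400 s = 4.51008×10^5 s: μ = 4π²r³/T² = 1.26488×10^8 km³/s².
Transfer-ellipse semi-major axis a_t = (r₁ + r₂)/2 = (1.240×10^5 + 8.670×10^5)/2 = 4.955×10^5 km.
Circular speed at r = 8.670×10^5 km: v_c = √(μ/r) = 12.0785 km/s.
Transfer-orbit speed at the same r (vis-viva, a = a_t): v_t = √[μ(2/r − 1/a_t)] = 6.04232 km/s.
Δv₂ = |v_t − v_c| = |6.04232 − 12.0785| = 6.036 km/s.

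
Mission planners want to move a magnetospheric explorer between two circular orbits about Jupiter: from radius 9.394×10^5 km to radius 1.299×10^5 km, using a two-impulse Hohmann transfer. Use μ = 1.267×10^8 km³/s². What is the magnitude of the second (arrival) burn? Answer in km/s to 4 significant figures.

Transfer-ellipse semi-major axis a_t = (r₁ + r₂)/2 = (9.394×10^5 + 1.299×10^5)/2 = 5.3465×10^5 km.
Circular speed at r = 1.299×10^5 km: v_c = √(μ/r) = 31.23 km/s.
Transfer-orbit speed at the same r (vis-viva, a = a_t): v_t = √[μ(2/r − 1/a_t)] = 41.40 km/s.
Δv₂ = |v_t − v_c| = |41.40 − 31.23| = 10.17 km/s.

Δv₂ = 10.17 km/s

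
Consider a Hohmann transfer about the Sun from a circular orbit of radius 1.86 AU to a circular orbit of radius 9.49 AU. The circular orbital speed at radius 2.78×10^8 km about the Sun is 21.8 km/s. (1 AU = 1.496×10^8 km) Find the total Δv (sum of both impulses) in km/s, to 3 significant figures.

From the circular-orbit relation v² = μ/r at r = 2.78×10^8 km: μ = v²r = (21.8)² × 2.78×10^8 = 1.32117×10^11 km³/s².
In km: r₁ = 1.86 × 1.496×10^8 = 2.78256×10^8 km; r₂ = 9.49 × 1.496×10^8 = 1.419704×10^9 km.
Semi-major axis of the transfer orbit: a_t = (2.78256×10^8 + 1.419704×10^9)/2 = 8.4898×10^8 km.
At r₁ the circular-orbit speed is v₁ = √(μ/r₁) = 21.790 km/s.
Transfer-orbit speed at r₁ (vis-viva): v_p = √[μ(2/r₁ − 1/a_t)] = 28.178 km/s.
First burn Δv₁ = |v_p − v₁| = 6.388 km/s.
Circular speed at r₂: v₂ = √(μ/r₂) = 9.647 km/s.
Transfer-orbit speed at r₂: v_a = √[μ(2/r₂ − 1/a_t)] = 5.523 km/s.
Second burn Δv₂ = |v₂ − v_a| = 4.124 km/s.
Total Δv = Δv₁ + Δv₂ = 10.51 km/s.

Δv = 10.5 km/s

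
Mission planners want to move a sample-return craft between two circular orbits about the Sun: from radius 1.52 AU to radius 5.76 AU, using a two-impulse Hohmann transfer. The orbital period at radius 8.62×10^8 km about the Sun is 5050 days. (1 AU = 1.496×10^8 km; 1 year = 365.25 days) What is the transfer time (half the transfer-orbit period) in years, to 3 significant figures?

From Kepler's third law T² = 4π²r³/μ at r = 8.62×10^8 km, T = 5050 days = 5050 × 86400 s = 4.3632×10^8 s: μ = 4π²r³/T² = 1.32822×10^11 km³/s².
In km: r₁ = 1.52 × 1.496×10^8 = 2.27392×10^8 km; r₂ = 5.76 × 1.496×10^8 = 8.61696×10^8 km.
Transfer-ellipse semi-major axis a_t = (r₁ + r₂)/2 = (2.27392×10^8 + 8.61696×10^8)/2 = 5.44544×10^8 km.
Transfer time t = π√(a_t³/μ) = π√((5.44544×10^8)³ / 1.32822×10^11) = 1.095×10^8 s.
Converting: 1.095×10^8 s ÷ 3.15576×10^7 s/year (365.25 × 86400) = 3.47 years.

t = 3.47 years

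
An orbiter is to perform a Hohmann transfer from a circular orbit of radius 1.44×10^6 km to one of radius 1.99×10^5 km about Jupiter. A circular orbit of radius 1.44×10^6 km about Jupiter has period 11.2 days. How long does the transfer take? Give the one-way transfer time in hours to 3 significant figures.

From Kepler's third law T² = 4π²r³/μ at r = 1.44×10^6 km, T = 11.2 days = 11.2 × 86400 s = 9.6768×10^5 s: μ = 4π²r³/T² = 1.25888×10^8 km³/s².
The Hohmann ellipse has a_t = (r₁ + r₂)/2 = 8.195×10^5 km.
Transfer time t = π√(a_t³/μ) = π√((8.195×10^5)³ / 1.25888×10^8) = 2.077×10^5 s.
Converting: 2.077×10^5 s ÷ 3600 s/hour = 57.7 hours.

t = 57.7 hours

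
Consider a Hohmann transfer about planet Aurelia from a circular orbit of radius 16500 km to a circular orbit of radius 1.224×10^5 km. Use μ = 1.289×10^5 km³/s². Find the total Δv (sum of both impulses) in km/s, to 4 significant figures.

Transfer-ellipse semi-major axis a_t = (r₁ + r₂)/2 = (16500 + 1.224×10^5)/2 = 69450 km.
Circular speed at r₁: v₁ = √(μ/r₁) = √(1.289×10^5/16500) = 2.79502 km/s.
On the transfer ellipse at r₁, vis-viva equation gives v_p = √[μ(2/r₁ − 1/a_t)] = 3.71056 km/s.
First burn Δv₁ = |v_p − v₁| = 0.91554 km/s.
At r₂, v₂ = √(μ/r₂) = 1.02621 km/s.
Transfer-orbit speed at r₂: v_a = √[μ(2/r₂ − 1/a_t)] = 0.500198 km/s.
Second burn Δv₂ = |v₂ − v_a| = 0.52601 km/s.
Total Δv = Δv₁ + Δv₂ = 1.442 km/s.

Δv = 1.442 km/s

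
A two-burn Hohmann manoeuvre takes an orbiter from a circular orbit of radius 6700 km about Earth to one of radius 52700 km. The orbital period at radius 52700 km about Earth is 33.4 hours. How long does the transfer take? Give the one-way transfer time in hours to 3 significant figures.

From Kepler's third law T² = 4π²r³/μ at r = 52700 km, T = 33.4 hours = 33.4 × 3600 s = 1.2024×10^5 s: μ = 4π²r³/T² = 3.99663×10^5 km³/s².
Transfer-ellipse semi-major axis a_t = (r₁ + r₂)/2 = (6700 + 52700)/2 = 29700 km.
Transfer time t = π√(a_t³/μ) = π√((29700)³ / 3.99663×10^5) = 25440 s.
Converting: 25440 s ÷ 3600 s/hour = 7.07 hours.

t = 7.07 hours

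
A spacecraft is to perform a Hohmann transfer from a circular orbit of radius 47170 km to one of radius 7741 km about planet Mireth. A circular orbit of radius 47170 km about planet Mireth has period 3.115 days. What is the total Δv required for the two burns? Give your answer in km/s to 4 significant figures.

From Kepler's third law T² = 4π²r³/μ at r = 47170 km, T = 3.115 days = 3.115 × 86400 s = 2.69136×10^5 s: μ = 4π²r³/T² = 57202.3 km³/s².
Semi-major axis of the transfer orbit: a_t = (47170 + 7741)/2 = 27455.5 km.
At r₁ the circular-orbit speed is v₁ = √(μ/r₁) = 1.1012 km/s.
Transfer-orbit speed at r₁ (vis-viva equation): v_a = √[μ(2/r₁ − 1/a_t)] = 0.58473 km/s.
First burn Δv₁ = |v_a − v₁| = 0.5165 km/s.
Circular speed at r₂: v₂ = √(μ/r₂) = 2.7184 km/s.
Transfer-orbit speed at r₂: v_p = √[μ(2/r₂ − 1/a_t)] = 3.5631 km/s.
Second burn Δv₂ = |v₂ − v_p| = 0.8447 km/s.
Δv = Δv₁ + Δv₂ = 0.5165 + 0.8447 = 1.361 km/s.

Δv = 1.361 km/s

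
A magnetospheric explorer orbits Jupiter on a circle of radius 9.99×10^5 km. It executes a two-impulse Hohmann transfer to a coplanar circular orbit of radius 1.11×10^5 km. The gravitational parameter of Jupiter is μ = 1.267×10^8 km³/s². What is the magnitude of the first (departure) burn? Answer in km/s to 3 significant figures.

Δv₁ = 6.23 km/s

Transfer-ellipse semi-major axis a_t = (r₁ + r₂)/2 = (9.990×10^5 + 1.110×10^5)/2 = 5.550×10^5 km.
Circular speed at r = 9.990×10^5 km: v_c = √(μ/r) = 11.2617 km/s.
Transfer-orbit speed at the same r (vis-viva, a = a_t): v_t = √[μ(2/r − 1/a_t)] = 5.03640 km/s.
Δv₁ = |v_t − v_c| = |5.03640 − 11.2617| = 6.225 km/s.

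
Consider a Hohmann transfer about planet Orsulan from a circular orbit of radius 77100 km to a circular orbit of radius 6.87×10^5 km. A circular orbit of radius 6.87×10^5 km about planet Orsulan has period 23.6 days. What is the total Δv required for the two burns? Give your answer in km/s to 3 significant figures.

Δv = 3.32 km/s

From Kepler's third law T² = 4π²r³/μ at r = 6.87×10^5 km, T = 23.6 days = 23.6 × 86400 s = 2.03904×10^6 s: μ = 4π²r³/T² = 3.07878×10^6 km³/s².
Semi-major axis of the transfer orbit: a_t = (77100 + 6.870×10^5)/2 = 3.8205×10^5 km.
Circular speed at r₁: v₁ = √(μ/r₁) = √(3.07878×10^6/77100) = 6.319 km/s.
Transfer-orbit speed at r₁ (v² = μ(2/r − 1/a)): v_p = √[μ(2/r₁ − 1/a_t)] = 8.474 km/s.
First burn Δv₁ = |v_p − v₁| = 2.155 km/s.
At r₂, v₂ = √(μ/r₂) = 2.117 km/s.
Transfer-orbit speed at r₂: v_a = √[μ(2/r₂ − 1/a_t)] = 0.9510 km/s.
Second burn Δv₂ = |v₂ − v_a| = 1.166 km/s.
Δv = Δv₁ + Δv₂ = 2.155 + 1.166 = 3.321 km/s.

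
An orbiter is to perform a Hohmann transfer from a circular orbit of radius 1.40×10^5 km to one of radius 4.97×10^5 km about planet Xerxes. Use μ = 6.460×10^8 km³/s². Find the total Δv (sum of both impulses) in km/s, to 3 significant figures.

Δv = 29.1 km/s

The Hohmann ellipse has a_t = (r₁ + r₂)/2 = 3.185×10^5 km.
Circular speed at r₁: v₁ = √(μ/r₁) = √(6.460×10^8/1.400×10^5) = 67.929 km/s.
On the transfer ellipse at r₁, vis-viva equation gives v_p = √[μ(2/r₁ − 1/a_t)] = 84.855 km/s.
First burn Δv₁ = |v_p − v₁| = 16.93 km/s.
Circular speed at r₂: v₂ = √(μ/r₂) = 36.05 km/s.
Transfer-orbit speed at r₂: v_a = √[μ(2/r₂ − 1/a_t)] = 23.90 km/s.
Second burn Δv₂ = |v₂ − v_a| = 12.15 km/s.
Δv = Δv₁ + Δv₂ = 16.93 + 12.15 = 29.08 km/s.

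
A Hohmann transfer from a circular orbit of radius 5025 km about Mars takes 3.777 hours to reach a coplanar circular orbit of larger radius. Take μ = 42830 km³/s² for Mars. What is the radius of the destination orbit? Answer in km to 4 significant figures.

r₂ = 13560 km

Transfer time t = 3.777 hours = 13597.2 s, and t = π√(a_t³/μ).
So a_t = (μ t²/π²)^(1/3) = (42830 × (13597.2)² / π²)^(1/3) = 9292.1 km.
Since a_t = (r₁ + r₂)/2, r₂ = 2a_t − r₁ = 2×9292.1 − 5025 = 13559.2 km.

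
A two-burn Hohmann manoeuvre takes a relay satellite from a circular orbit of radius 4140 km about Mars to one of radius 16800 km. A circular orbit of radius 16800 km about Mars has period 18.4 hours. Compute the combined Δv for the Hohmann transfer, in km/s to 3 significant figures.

From Kepler's third law T² = 4π²r³/μ at r = 16800 km, T = 18.4 hours = 18.4 × 3600 s = 66240 s: μ = 4π²r³/T² = 42662.6 km³/s².
Semi-major axis of the transfer orbit: a_t = (4140 + 16800)/2 = 10470 km.
At r₁ the circular-orbit speed is v₁ = √(μ/r₁) = 3.2101 km/s.
On the transfer ellipse at r₁, vis-viva gives v_p = √[μ(2/r₁ − 1/a_t)] = 4.0663 km/s.
First burn Δv₁ = |v_p − v₁| = 0.8562 km/s.
Circular speed at r₂: v₂ = √(μ/r₂) = 1.5936 km/s.
Transfer-orbit speed at r₂: v_a = √[μ(2/r₂ − 1/a_t)] = 1.0021 km/s.
Second burn Δv₂ = |v₂ − v_a| = 0.5915 km/s.
Δv = Δv₁ + Δv₂ = 0.8562 + 0.5915 = 1.448 km/s.

Δv = 1.45 km/s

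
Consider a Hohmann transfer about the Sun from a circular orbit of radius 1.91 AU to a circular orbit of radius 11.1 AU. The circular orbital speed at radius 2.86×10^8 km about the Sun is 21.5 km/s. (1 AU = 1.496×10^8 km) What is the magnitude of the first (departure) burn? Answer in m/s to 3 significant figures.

From the circular-orbit relation v² = μ/r at r = 2.86×10^8 km: μ = v²r = (21.5)² × 2.86×10^8 = 1.32204×10^11 km³/s².
In km: r₁ = 1.91 × 1.496×10^8 = 2.85736×10^8 km; r₂ = 11.1 × 1.496×10^8 = 1.66056×10^9 km.
Transfer-ellipse semi-major axis a_t = (r₁ + r₂)/2 = (2.85736×10^8 + 1.66056×10^9)/2 = 9.73148×10^8 km.
Circular speed at r = 2.85736×10^8 km: v_c = √(μ/r) = 21.510 km/s.
Vis-viva on the transfer ellipse at r = 2.85736×10^8 km gives v_t = √[μ(2/r − 1/a_t)] = 28.098 km/s.
Δv₁ = |v_t − v_c| = |28.098 − 21.510| = 6.588 km/s.

Δv₁ = 6590 m/s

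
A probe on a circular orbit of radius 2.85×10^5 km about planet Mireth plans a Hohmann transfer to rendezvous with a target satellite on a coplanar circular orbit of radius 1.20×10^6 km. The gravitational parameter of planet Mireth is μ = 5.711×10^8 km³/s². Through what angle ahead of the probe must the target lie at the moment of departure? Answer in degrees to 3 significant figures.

The Hohmann ellipse has a_t = (r₁ + r₂)/2 = 7.425×10^5 km.
The half-period of the transfer ellipse is t = π√(a_t³/μ) = 84110 s.
Target angular speed ω₂ = √(μ/r₂³) = 1.818×10^-5 rad/s.
Angle swept by the target during transfer: ω₂·t = 1.529 rad = 87.61°.
Arrival is 180° from departure on the ellipse, so φ = 180° − 87.61° = 92.4°.

φ = 92.4°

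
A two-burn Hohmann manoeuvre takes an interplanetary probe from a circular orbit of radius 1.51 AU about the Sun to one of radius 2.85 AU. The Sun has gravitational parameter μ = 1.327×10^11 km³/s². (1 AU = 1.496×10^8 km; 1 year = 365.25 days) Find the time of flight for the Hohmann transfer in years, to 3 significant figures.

t = 1.61 years

In km: r₁ = 1.51 × 1.496×10^8 = 2.25896×10^8 km; r₂ = 2.85 × 1.496×10^8 = 4.2636×10^8 km.
Semi-major axis of the transfer orbit: a_t = (2.25896×10^8 + 4.2636×10^8)/2 = 3.26128×10^8 km.
By Kepler's third law the transfer-orbit period is T = 2π√(a_t³/μ), so t = T/2 = 5.079×10^7 s.
Converting: 5.079×10^7 s ÷ 3.15576×10^7 s/year (365.25 × 86400) = 1.61 years.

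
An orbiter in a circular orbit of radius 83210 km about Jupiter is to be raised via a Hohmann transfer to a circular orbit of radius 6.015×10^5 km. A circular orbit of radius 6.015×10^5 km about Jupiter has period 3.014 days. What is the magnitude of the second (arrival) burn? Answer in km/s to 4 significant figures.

From Kepler's third law T² = 4π²r³/μ at r = 6.015×10^5 km, T = 3.014 days = 3.014 × 86400 s = 2.604096×10^5 s: μ = 4π²r³/T² = 1.26693×10^8 km³/s².
Transfer-ellipse semi-major axis a_t = (r₁ + r₂)/2 = (83210 + 6.015×10^5)/2 = 3.42355×10^5 km.
On the circular orbit at r = 6.015×10^5 km, v_c = √(μ/r) = 14.513 km/s.
Vis-viva on the transfer ellipse at r = 6.015×10^5 km gives v_t = √[μ(2/r − 1/a_t)] = 7.1550 km/s.
Δv₂ = |v_t − v_c| = |7.1550 − 14.513| = 7.358 km/s.

Δv₂ = 7.358 km/s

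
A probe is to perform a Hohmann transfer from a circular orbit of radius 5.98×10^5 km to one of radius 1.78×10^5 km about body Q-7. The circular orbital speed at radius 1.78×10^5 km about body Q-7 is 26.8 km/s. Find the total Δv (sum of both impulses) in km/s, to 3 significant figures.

Δv = 11.2 km/s

From the circular-orbit relation v² = μ/r at r = 1.78×10^5 km: μ = v²r = (26.8)² × 1.78×10^5 = 1.27847×10^8 km³/s².
Semi-major axis of the transfer orbit: a_t = (5.980×10^5 + 1.780×10^5)/2 = 3.880×10^5 km.
At r₁ the circular-orbit speed is v₁ = √(μ/r₁) = 14.6216 km/s.
On the transfer ellipse at r₁, vis-viva gives v_a = √[μ(2/r₁ − 1/a_t)] = 9.90349 km/s.
First burn Δv₁ = |v_a − v₁| = 4.718 km/s.
At r₂, v₂ = √(μ/r₂) = 26.800 km/s.
Transfer-orbit speed at r₂: v_p = √[μ(2/r₂ − 1/a_t)] = 33.271 km/s.
Second burn Δv₂ = |v₂ − v_p| = 6.471 km/s.
Total Δv = Δv₁ + Δv₂ = 11.19 km/s.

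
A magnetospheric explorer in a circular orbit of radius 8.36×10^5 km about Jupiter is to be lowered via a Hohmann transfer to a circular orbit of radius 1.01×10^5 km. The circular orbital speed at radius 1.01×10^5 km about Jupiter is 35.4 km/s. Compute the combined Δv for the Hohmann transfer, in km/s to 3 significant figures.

Δv = 18.5 km/s

From the circular-orbit relation v² = μ/r at r = 1.01×10^5 km: μ = v²r = (35.4)² × 1.01×10^5 = 1.26569×10^8 km³/s².
Transfer-ellipse semi-major axis a_t = (r₁ + r₂)/2 = (8.360×10^5 + 1.010×10^5)/2 = 4.685×10^5 km.
Circular speed at r₁: v₁ = √(μ/r₁) = √(1.26569×10^8/8.360×10^5) = 12.304 km/s.
On the transfer ellipse at r₁, v² = μ(2/r − 1/a) gives v_a = √[μ(2/r₁ − 1/a_t)] = 5.7130 km/s.
First burn Δv₁ = |v_a − v₁| = 6.591 km/s.
Circular speed at r₂: v₂ = √(μ/r₂) = 35.40 km/s.
Transfer-orbit speed at r₂: v_p = √[μ(2/r₂ − 1/a_t)] = 47.29 km/s.
Second burn Δv₂ = |v₂ − v_p| = 11.89 km/s.
Total Δv = Δv₁ + Δv₂ = 18.48 km/s.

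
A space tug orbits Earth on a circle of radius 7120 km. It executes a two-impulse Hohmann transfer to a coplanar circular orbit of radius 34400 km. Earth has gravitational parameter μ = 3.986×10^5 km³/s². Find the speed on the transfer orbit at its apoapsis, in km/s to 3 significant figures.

Transfer-ellipse semi-major axis a_t = (r₁ + r₂)/2 = (7120 + 34400)/2 = 20760 km.
The apoapsis of the transfer ellipse is at r = 34400 km.
Vis-viva: v = √[μ(2/r − 1/a_t)] = √[3.986×10^5 × (2/34400 − 1/20760)] = 1.993 km/s.

v = 1.99 km/s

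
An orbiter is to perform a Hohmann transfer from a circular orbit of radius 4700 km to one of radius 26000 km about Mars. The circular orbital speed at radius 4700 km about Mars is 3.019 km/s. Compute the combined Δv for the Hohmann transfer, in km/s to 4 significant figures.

Δv = 1.483 km/s

From the circular-orbit relation v² = μ/r at r = 4700 km: μ = v²r = (3.019)² × 4700 = 42837.5 km³/s².
The Hohmann ellipse has a_t = (r₁ + r₂)/2 = 15350 km.
At r₁ the circular-orbit speed is v₁ = √(μ/r₁) = 3.0190 km/s.
Transfer-orbit speed at r₁ (vis-viva equation): v_p = √[μ(2/r₁ − 1/a_t)] = 3.9291 km/s.
First burn Δv₁ = |v_p − v₁| = 0.9101 km/s.
Circular speed at r₂: v₂ = √(μ/r₂) = 1.2836 km/s.
Transfer-orbit speed at r₂: v_a = √[μ(2/r₂ − 1/a_t)] = 0.71026 km/s.
Second burn Δv₂ = |v₂ − v_a| = 0.5733 km/s.
Δv = Δv₁ + Δv₂ = 0.9101 + 0.5733 = 1.483 km/s.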